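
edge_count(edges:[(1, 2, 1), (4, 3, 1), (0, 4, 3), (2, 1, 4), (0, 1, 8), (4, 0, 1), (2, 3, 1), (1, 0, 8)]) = 8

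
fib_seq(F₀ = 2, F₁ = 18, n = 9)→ [2, 18, 20, 38, 58, 96, 154, 250, 404]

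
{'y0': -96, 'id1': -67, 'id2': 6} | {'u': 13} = {'y0': -96, 'id1': -67, 'id2': 6, 'u': 13}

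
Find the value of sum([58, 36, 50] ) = 58 + 36 + 50
= 144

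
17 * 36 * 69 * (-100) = -4222800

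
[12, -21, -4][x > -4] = keep x where x > -4: 12✓, -21✗, -4✗
= [12]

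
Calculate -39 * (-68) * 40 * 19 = 2015520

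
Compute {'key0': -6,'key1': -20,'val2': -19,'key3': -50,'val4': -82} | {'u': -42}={'key0': -6, 'key1': -20, 'val2': -19, 'key3': -50, 'val4': -82, 'u': -42}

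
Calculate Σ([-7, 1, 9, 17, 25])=(-7) + 1 + 9 + 17 + 25
= 45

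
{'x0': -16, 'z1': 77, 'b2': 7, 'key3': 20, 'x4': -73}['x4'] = -73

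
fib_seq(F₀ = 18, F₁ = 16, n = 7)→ [18, 16, 34, 50, 84, 134, 218]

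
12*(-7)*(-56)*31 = 145824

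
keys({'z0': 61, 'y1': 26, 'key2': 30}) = ['z0', 'y1', 'key2']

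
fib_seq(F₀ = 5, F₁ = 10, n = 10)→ [5, 10, 15, 25, 40, 65, 105, 170, 275, 445]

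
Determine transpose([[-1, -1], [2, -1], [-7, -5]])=[[-1, 2, -7], [-1, -1, -5]]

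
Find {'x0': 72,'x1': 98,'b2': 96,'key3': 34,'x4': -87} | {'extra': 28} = {'x0': 72, 'x1': 98, 'b2': 96, 'key3': 34, 'x4': -87, 'extra': 28}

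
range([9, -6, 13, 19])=25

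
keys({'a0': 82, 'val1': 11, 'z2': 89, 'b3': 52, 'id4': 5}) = ['a0', 'val1', 'z2', 'b3', 'id4']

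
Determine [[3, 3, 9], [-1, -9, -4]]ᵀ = [[3, -1], [3, -9], [9, -4]]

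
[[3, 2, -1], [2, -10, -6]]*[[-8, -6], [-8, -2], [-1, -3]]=[[-39, -19], [70, 26]]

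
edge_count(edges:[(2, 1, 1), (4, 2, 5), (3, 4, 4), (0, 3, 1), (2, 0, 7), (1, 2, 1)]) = 6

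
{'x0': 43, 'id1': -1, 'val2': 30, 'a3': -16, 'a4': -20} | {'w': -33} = {'x0': 43, 'id1': -1, 'val2': 30, 'a3': -16, 'a4': -20, 'w': -33}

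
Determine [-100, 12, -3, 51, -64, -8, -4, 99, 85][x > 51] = [99, 85]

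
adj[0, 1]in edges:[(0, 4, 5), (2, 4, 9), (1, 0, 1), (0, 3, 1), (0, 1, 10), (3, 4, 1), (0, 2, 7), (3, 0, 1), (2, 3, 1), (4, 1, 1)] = 10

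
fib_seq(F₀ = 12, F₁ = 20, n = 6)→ F_2 = F_1 + F_0 = 32
F_3 = F_2 + F_1 = 52
F_4 = F_3 + F_2 = 84
...
= [12, 20, 32, 52, 84, 136]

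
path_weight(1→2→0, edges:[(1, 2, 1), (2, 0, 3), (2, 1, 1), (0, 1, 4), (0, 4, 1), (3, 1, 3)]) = w(1→2)=1 + w(2→0)=3
= 4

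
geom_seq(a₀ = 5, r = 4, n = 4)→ a_0 = 5*4^0 = 5
a_1 = 5*4^1 = 20
a_2 = 5*4^2 = 80
...
= [5, 20, 80, 320]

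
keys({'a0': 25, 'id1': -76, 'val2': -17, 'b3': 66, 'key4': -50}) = ['a0', 'id1', 'val2', 'b3', 'key4']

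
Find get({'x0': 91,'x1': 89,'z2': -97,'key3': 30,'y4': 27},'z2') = -97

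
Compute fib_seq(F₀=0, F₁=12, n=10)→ F_2 = F_1 + F_0 = 12
F_3 = F_2 + F_1 = 24
F_4 = F_3 + F_2 = 36
...
= [0, 12, 12, 24, 36, 60, 96, 156, 252, 408]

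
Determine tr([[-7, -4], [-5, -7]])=-14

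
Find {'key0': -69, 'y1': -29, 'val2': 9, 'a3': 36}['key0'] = -69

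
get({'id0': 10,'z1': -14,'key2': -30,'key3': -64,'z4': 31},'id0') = 10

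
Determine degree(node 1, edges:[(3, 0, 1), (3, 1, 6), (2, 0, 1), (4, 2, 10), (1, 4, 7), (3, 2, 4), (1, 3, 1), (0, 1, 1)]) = 4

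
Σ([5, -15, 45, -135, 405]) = 305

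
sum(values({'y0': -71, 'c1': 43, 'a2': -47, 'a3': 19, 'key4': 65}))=(-71) + 43 + (-47) + 19 + 65
= 9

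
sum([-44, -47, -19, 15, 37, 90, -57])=-25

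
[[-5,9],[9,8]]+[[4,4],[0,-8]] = [[-1, 13], [9, 0]]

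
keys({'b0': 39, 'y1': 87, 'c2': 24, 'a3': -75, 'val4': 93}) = ['b0', 'y1', 'c2', 'a3', 'val4']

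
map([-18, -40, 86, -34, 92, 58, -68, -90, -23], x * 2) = -18*2=-36, -40*2=-80, 86*2=172, -34*2=-68, 92*2=184, 58*2=116, -68*2=-136, -90*2=-180, -23*2=-46
= [-36, -80, 172, -68, 184, 116, -136, -180, -46]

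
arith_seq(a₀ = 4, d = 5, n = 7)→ [4, 9, 14, 19, 24, 29, 34]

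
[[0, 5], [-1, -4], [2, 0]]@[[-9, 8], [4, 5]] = C[0][0] = (0)*(-9) + (5)*(4) = 20
C[0][1] = (0)*(8) + (5)*(5) = 25
C[1][0] = (-1)*(-9) + (-4)*(4) = -7
C[1][1] = (-1)*(8) + (-4)*(5) = -28
C[2][0] = (2)*(-9) + (0)*(4) = -18
C[2][1] = (2)*(8) + (0)*(5) = 16
= [[20, 25], [-7, -28], [-18, 16]]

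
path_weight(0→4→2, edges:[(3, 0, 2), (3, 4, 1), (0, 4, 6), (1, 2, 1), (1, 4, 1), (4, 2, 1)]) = 7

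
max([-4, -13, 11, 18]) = 18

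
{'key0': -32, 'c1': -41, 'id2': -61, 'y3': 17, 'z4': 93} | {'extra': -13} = {'key0': -32, 'c1': -41, 'id2': -61, 'y3': 17, 'z4': 93, 'extra': -13}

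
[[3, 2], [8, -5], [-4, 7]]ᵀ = [[3, 8, -4], [2, -5, 7]]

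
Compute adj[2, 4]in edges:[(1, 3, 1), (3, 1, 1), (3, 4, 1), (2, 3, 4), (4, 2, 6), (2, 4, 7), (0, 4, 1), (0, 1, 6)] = 7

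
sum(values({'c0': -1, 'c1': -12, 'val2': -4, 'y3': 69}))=52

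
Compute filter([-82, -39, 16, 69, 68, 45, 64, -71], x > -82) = [-39, 16, 69, 68, 45, 64, -71]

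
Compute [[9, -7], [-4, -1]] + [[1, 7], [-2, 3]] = [[10, 0], [-6, 2]]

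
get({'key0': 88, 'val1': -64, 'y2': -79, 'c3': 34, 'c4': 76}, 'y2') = -79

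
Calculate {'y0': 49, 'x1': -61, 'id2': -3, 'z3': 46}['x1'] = -61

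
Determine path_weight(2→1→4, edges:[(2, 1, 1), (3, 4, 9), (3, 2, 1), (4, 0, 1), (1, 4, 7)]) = 8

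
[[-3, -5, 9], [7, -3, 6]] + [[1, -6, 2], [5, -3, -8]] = [[-2, -11, 11], [12, -6, -2]]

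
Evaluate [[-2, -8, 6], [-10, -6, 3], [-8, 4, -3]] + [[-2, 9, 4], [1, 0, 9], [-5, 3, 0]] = [[-4, 1, 10], [-9, -6, 12], [-13, 7, -3]]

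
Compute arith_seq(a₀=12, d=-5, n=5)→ [12, 7, 2, -3, -8]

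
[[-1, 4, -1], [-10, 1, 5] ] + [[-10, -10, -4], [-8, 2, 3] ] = [[-11, -6, -5], [-18, 3, 8]]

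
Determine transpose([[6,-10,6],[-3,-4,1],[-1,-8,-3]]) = [[6, -3, -1], [-10, -4, -8], [6, 1, -3]]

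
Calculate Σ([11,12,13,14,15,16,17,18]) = 116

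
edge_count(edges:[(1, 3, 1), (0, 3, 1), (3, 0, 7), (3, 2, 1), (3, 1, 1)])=5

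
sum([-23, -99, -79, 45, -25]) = (-23) + (-99) + (-79) + 45 + (-25)
= -181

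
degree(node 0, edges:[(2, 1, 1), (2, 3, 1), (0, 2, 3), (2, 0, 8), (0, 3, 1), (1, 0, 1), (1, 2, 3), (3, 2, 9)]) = 4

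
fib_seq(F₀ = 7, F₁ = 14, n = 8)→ [7, 14, 21, 35, 56, 91, 147, 238]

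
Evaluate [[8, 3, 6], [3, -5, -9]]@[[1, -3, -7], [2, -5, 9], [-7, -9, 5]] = [[-28, -93, 1], [56, 97, -111]]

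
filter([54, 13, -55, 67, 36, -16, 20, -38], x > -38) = [54, 13, 67, 36, -16, 20]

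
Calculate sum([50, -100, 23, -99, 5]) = 50 + (-100) + 23 + (-99) + 5
= -121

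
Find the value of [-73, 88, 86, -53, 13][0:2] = [-73, 88]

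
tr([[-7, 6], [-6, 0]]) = -7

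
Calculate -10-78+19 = -69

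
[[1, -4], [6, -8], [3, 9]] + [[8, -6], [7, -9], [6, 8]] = [[9, -10], [13, -17], [9, 17]]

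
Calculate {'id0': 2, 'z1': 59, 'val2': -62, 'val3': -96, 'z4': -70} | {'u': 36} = {'id0': 2, 'z1': 59, 'val2': -62, 'val3': -96, 'z4': -70, 'u': 36}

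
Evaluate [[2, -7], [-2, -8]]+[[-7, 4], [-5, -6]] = [[-5, -3], [-7, -14]]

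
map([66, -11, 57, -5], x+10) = 66+10=76, -11+10=-1, 57+10=67, -5+10=5
= [76, -1, 67, 5]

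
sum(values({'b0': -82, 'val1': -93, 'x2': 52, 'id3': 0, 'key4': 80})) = (-82) + (-93) + 52 + 0 + 80
= -43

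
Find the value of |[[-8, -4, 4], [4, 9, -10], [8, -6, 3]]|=(1)*(-8)*det([[9, -10], [-6, 3]]) + (-1)*(-4)*det([[4, -10], [8, 3]]) + (1)*(4)*det([[4, 9], [8, -6]])
= 264 + 368 + -384
= 248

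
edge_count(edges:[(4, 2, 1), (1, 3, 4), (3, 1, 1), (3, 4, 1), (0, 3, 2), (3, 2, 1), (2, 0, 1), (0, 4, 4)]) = 8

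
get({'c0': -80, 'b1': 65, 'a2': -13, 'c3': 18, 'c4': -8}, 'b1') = 65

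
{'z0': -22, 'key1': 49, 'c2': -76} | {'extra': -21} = {'z0': -22, 'key1': 49, 'c2': -76, 'extra': -21}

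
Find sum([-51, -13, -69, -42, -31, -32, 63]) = (-51) + (-13) + (-69) + (-42) + (-31) + (-32) + 63
= -175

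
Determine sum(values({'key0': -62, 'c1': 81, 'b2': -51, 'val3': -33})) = -65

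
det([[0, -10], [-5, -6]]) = (0)*(-6) - (-10)*(-5)
= -50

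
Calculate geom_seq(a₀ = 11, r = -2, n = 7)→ [11, -22, 44, -88, 176, -352, 704]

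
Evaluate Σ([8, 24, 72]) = 8 + 24 + 72
= 104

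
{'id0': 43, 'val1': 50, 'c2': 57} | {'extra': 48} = {'id0': 43, 'val1': 50, 'c2': 57, 'extra': 48}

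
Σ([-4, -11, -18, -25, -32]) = -90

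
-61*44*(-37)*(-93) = -9235644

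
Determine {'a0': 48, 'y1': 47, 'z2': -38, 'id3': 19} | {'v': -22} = {'a0': 48, 'y1': 47, 'z2': -38, 'id3': 19, 'v': -22}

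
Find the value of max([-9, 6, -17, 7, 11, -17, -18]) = 11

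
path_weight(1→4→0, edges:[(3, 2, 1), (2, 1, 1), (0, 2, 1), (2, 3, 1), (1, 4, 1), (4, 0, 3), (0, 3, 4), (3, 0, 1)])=w(1→4)=1 + w(4→0)=3
= 4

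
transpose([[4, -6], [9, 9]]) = [[4, 9], [-6, 9]]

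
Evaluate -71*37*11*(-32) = 924704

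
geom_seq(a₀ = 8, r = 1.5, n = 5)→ [8.0, 12.0, 18.0, 27.0, 40.5]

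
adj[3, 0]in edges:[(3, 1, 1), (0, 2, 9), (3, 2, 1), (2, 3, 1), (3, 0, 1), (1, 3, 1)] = 1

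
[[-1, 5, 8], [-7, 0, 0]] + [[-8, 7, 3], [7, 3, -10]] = [[-9, 12, 11], [0, 3, -10]]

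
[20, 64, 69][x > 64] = keep x where x > 64: 20✗, 64✗, 69✓
= [69]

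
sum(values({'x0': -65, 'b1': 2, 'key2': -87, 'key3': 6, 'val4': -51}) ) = -195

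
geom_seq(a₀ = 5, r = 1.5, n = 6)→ [5.0, 7.5, 11.25, 16.875, 25.3125, 37.96875]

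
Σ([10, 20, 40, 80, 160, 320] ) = 10 + 20 + 40 + 80 + 160 + 320
= 630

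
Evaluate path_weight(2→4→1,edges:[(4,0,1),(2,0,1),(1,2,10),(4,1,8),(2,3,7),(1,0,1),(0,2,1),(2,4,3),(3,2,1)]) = 11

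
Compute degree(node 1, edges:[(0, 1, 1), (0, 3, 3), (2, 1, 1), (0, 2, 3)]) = incident: (0,1), (2,1)
= 2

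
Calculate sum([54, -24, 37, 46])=113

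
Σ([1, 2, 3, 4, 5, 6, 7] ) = 1 + 2 + 3 + 4 + 5 + 6 + 7
= 28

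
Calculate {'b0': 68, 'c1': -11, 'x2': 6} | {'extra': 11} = {'b0': 68, 'c1': -11, 'x2': 6, 'extra': 11}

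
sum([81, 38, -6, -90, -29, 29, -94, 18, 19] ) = 81 + 38 + (-6) + (-90) + (-29) + 29 + (-94) + 18 + 19
= -34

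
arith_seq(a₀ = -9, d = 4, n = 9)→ a_0 = -9 + 0*4 = -9
a_1 = -9 + 1*4 = -5
a_2 = -9 + 2*4 = -1
...
= [-9, -5, -1, 3, 7, 11, 15, 19, 23]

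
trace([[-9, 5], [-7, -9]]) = diagonal: (-9) + (-9)
= -18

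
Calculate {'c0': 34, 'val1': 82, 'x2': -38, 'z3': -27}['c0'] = 34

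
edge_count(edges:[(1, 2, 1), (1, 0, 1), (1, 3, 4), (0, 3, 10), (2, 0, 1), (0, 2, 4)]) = 6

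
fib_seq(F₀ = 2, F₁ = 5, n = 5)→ F_2 = F_1 + F_0 = 7
F_3 = F_2 + F_1 = 12
F_4 = F_3 + F_2 = 19
= [2, 5, 7, 12, 19]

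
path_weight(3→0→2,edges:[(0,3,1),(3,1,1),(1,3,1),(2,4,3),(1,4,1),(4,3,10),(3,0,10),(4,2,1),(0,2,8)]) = w(3→0)=10 + w(0→2)=8
= 18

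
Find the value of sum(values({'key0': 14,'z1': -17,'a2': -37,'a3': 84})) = 14 + (-17) + (-37) + 84
= 44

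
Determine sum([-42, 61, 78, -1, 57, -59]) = 94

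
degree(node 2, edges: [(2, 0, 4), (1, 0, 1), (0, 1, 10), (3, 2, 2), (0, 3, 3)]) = 2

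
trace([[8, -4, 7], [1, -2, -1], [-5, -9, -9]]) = -3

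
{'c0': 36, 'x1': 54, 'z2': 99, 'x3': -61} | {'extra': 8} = {'c0': 36, 'x1': 54, 'z2': 99, 'x3': -61, 'extra': 8}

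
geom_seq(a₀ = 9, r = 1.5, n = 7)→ a_0 = 9*1.5^0 = 9.0
a_1 = 9*1.5^1 = 13.5
a_2 = 9*1.5^2 = 20.25
...
= [9.0, 13.5, 20.25, 30.375, 45.5625, 68.34375, 102.515625]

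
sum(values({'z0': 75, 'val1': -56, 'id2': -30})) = 75 + (-56) + (-30)
= -11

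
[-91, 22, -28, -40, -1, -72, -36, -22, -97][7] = -22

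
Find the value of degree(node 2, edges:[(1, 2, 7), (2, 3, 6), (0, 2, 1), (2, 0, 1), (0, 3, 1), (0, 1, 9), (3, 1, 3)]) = incident: (1,2), (2,3), (0,2), (2,0)
= 4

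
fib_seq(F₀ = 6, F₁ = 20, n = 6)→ [6, 20, 26, 46, 72, 118]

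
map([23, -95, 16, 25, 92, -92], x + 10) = 23+10=33, -95+10=-85, 16+10=26, 25+10=35, 92+10=102, -92+10=-82
= [33, -85, 26, 35, 102, -82]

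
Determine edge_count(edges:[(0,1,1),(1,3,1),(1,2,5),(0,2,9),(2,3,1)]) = 5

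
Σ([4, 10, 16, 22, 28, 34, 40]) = 154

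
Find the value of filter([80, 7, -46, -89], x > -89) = [80, 7, -46]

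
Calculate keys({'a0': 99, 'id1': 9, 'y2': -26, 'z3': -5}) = ['a0', 'id1', 'y2', 'z3']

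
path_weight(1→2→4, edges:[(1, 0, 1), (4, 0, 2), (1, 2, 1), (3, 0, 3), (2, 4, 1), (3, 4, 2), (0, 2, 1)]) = 2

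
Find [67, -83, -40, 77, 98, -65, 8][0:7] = [67, -83, -40, 77, 98, -65, 8]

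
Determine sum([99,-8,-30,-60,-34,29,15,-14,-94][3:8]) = slice → [-60, -34, 29, 15, -14]
(-60) + (-34) + 29 + 15 + (-14)
= -64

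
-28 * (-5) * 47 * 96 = 631680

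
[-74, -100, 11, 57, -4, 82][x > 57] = keep x where x > 57: -74✗, -100✗, 11✗, 57✗, -4✗, 82✓
= [82]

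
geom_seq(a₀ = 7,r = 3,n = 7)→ a_0 = 7*3^0 = 7
a_1 = 7*3^1 = 21
a_2 = 7*3^2 = 63
...
= [7, 21, 63, 189, 567, 1701, 5103]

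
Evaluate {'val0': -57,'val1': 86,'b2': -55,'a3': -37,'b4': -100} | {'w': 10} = {'val0': -57, 'val1': 86, 'b2': -55, 'a3': -37, 'b4': -100, 'w': 10}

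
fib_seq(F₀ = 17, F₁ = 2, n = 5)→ [17, 2, 19, 21, 40]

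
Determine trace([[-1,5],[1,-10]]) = diagonal: (-1) + (-10)
= -11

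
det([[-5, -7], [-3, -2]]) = (-5)*(-2) - (-7)*(-3)
= -11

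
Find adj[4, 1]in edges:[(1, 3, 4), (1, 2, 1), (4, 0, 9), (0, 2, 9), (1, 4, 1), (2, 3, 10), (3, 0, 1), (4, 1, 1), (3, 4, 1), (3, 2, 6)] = 1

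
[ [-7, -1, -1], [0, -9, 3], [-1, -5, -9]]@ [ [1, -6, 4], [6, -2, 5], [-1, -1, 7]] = C[0][0] = (-7)*(1) + (-1)*(6) + (-1)*(-1) = -12
C[0][1] = (-7)*(-6) + (-1)*(-2) + (-1)*(-1) = 45
C[0][2] = (-7)*(4) + (-1)*(5) + (-1)*(7) = -40
C[1][0] = (0)*(1) + (-9)*(6) + (3)*(-1) = -57
C[1][1] = (0)*(-6) + (-9)*(-2) + (3)*(-1) = 15
C[1][2] = (0)*(4) + (-9)*(5) + (3)*(7) = -24
... (3 more cells)
= [[-12, 45, -40], [-57, 15, -24], [-22, 25, -92]]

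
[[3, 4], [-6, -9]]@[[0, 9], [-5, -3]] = [[-20, 15], [45, -27]]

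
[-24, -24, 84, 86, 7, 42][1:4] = [-24, 84, 86]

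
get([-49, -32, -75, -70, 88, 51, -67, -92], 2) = -75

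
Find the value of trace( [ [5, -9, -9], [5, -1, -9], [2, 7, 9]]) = 13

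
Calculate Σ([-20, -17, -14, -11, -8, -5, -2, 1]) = -76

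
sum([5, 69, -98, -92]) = 5 + 69 + (-98) + (-92)
= -116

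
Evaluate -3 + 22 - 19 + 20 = 20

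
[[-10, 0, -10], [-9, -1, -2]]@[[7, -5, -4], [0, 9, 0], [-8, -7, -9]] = [[10, 120, 130], [-47, 50, 54]]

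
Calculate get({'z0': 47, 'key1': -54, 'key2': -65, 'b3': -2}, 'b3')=-2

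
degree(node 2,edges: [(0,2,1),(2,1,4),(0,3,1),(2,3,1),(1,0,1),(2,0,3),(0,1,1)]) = 4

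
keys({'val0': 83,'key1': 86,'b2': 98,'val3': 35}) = ['val0', 'key1', 'b2', 'val3']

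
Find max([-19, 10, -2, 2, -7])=10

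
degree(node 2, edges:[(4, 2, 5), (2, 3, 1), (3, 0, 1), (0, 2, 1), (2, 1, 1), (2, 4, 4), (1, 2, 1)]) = 6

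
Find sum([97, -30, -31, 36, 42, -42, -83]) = 97 + (-30) + (-31) + 36 + 42 + (-42) + (-83)
= -11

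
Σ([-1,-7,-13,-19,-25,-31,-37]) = -133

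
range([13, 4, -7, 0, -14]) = 27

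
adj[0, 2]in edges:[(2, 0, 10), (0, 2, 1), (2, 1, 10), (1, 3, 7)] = 1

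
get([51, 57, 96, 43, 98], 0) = 51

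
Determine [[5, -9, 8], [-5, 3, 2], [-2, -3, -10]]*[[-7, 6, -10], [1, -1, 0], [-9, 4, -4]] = C[0][0] = (5)*(-7) + (-9)*(1) + (8)*(-9) = -116
C[0][1] = (5)*(6) + (-9)*(-1) + (8)*(4) = 71
C[0][2] = (5)*(-10) + (-9)*(0) + (8)*(-4) = -82
C[1][0] = (-5)*(-7) + (3)*(1) + (2)*(-9) = 20
C[1][1] = (-5)*(6) + (3)*(-1) + (2)*(4) = -25
C[1][2] = (-5)*(-10) + (3)*(0) + (2)*(-4) = 42
... (3 more cells)
= [[-116, 71, -82], [20, -25, 42], [101, -49, 60]]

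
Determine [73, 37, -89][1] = 37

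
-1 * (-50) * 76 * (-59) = -224200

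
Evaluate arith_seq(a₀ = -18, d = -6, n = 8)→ a_0 = -18 + 0*-6 = -18
a_1 = -18 + 1*-6 = -24
a_2 = -18 + 2*-6 = -30
...
= [-18, -24, -30, -36, -42, -48, -54, -60]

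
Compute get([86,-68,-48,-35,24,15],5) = 15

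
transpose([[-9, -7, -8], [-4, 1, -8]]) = [[-9, -4], [-7, 1], [-8, -8]]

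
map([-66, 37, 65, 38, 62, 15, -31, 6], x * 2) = [-132, 74, 130, 76, 124, 30, -62, 12]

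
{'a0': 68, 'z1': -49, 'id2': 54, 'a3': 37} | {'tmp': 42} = {'a0': 68, 'z1': -49, 'id2': 54, 'a3': 37, 'tmp': 42}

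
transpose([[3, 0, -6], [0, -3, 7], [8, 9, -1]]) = [[3, 0, 8], [0, -3, 9], [-6, 7, -1]]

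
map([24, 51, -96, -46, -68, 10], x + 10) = [34, 61, -86, -36, -58, 20]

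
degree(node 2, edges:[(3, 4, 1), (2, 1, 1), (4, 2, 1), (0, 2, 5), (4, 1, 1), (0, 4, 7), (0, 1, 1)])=incident: (2,1), (4,2), (0,2)
= 3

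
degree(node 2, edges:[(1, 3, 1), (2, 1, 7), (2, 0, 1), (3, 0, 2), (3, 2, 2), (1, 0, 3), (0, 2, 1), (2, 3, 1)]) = incident: (2,1), (2,0), (3,2), (0,2), (2,3)
= 5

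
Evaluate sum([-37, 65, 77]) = (-37) + 65 + 77
= 105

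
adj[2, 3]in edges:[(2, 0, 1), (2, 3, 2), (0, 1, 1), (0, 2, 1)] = 2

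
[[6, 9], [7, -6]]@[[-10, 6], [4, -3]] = C[0][0] = (6)*(-10) + (9)*(4) = -24
C[0][1] = (6)*(6) + (9)*(-3) = 9
C[1][0] = (7)*(-10) + (-6)*(4) = -94
C[1][1] = (7)*(6) + (-6)*(-3) = 60
= [[-24, 9], [-94, 60]]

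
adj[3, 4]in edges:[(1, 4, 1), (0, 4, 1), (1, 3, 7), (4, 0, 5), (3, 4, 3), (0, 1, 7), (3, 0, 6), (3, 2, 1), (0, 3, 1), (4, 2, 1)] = 3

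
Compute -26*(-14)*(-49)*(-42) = 749112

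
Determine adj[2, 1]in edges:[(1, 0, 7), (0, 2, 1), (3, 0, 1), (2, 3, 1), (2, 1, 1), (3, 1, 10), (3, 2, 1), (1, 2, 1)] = 1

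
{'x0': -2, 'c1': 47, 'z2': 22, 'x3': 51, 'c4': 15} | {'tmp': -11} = {'x0': -2, 'c1': 47, 'z2': 22, 'x3': 51, 'c4': 15, 'tmp': -11}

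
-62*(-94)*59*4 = 1375408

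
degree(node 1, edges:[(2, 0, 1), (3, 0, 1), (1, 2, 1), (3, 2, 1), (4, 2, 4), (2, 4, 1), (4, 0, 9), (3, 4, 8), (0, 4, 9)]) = incident: (1,2)
= 1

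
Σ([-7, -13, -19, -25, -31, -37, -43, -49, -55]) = -279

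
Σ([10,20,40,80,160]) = 10 + 20 + 40 + 80 + 160
= 310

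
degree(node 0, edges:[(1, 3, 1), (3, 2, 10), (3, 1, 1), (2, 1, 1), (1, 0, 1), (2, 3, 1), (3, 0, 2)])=2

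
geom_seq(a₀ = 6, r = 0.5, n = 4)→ [6.0, 3.0, 1.5, 0.75]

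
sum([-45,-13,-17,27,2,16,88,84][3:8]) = slice → [27, 2, 16, 88, 84]
27 + 2 + 16 + 88 + 84
= 217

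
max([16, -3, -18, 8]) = 16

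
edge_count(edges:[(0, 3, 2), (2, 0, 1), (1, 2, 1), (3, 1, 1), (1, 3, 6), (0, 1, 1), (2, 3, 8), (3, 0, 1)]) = 8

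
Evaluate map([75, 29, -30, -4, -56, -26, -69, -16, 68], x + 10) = 75+10=85, 29+10=39, -30+10=-20, -4+10=6, -56+10=-46, -26+10=-16, -69+10=-59, -16+10=-6, 68+10=78
= [85, 39, -20, 6, -46, -16, -59, -6, 78]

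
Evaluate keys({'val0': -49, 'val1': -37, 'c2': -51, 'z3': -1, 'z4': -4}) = ['val0', 'val1', 'c2', 'z3', 'z4']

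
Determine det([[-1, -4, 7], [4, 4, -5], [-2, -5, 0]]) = (1)*(-1)*det([[4, -5], [-5, 0]]) + (-1)*(-4)*det([[4, -5], [-2, 0]]) + (1)*(7)*det([[4, 4], [-2, -5]])
= 25 + -40 + -84
= -99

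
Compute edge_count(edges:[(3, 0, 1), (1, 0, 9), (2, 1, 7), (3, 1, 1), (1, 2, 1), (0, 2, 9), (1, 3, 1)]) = 7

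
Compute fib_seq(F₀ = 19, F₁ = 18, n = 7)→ F_2 = F_1 + F_0 = 37
F_3 = F_2 + F_1 = 55
F_4 = F_3 + F_2 = 92
...
= [19, 18, 37, 55, 92, 147, 239]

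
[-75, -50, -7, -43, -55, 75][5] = 75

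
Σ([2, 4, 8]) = 14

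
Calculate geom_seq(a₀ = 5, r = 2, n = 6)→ a_0 = 5*2^0 = 5
a_1 = 5*2^1 = 10
a_2 = 5*2^2 = 20
...
= [5, 10, 20, 40, 80, 160]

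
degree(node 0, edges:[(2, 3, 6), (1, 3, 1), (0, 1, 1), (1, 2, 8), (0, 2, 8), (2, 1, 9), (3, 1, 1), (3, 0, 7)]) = incident: (0,1), (0,2), (3,0)
= 3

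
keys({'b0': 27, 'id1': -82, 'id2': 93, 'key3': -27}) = ['b0', 'id1', 'id2', 'key3']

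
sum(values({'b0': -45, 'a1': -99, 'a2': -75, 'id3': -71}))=(-45) + (-99) + (-75) + (-71)
= -290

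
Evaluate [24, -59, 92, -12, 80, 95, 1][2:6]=[92, -12, 80, 95]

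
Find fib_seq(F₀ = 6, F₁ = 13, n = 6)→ [6, 13, 19, 32, 51, 83]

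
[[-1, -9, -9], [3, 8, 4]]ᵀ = [[-1, 3], [-9, 8], [-9, 4]]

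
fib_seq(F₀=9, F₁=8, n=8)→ F_2 = F_1 + F_0 = 17
F_3 = F_2 + F_1 = 25
F_4 = F_3 + F_2 = 42
...
= [9, 8, 17, 25, 42, 67, 109, 176]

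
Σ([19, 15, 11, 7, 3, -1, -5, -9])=19 + 15 + 11 + 7 + 3 + (-1) + (-5) + (-9)
= 40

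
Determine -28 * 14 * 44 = -17248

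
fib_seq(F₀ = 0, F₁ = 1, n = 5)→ F_2 = F_1 + F_0 = 1
F_3 = F_2 + F_1 = 2
F_4 = F_3 + F_2 = 3
= [0, 1, 1, 2, 3]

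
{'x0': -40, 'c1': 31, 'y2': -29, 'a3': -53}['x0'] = -40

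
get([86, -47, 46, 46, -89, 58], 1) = -47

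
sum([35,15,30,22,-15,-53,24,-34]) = 24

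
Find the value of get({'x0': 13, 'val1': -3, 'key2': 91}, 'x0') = 13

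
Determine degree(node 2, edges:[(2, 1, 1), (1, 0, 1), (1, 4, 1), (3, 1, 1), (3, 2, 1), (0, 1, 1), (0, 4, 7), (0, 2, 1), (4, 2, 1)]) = 4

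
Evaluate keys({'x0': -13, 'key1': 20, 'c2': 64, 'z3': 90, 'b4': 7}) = ['x0', 'key1', 'c2', 'z3', 'b4']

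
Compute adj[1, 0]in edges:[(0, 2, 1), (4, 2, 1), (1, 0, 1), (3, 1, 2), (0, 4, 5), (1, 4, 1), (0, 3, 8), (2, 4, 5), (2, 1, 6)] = 1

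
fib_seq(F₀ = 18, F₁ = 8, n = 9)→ F_2 = F_1 + F_0 = 26
F_3 = F_2 + F_1 = 34
F_4 = F_3 + F_2 = 60
...
= [18, 8, 26, 34, 60, 94, 154, 248, 402]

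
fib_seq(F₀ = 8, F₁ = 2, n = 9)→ [8, 2, 10, 12, 22, 34, 56, 90, 146]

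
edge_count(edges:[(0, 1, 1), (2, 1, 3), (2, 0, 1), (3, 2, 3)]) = 4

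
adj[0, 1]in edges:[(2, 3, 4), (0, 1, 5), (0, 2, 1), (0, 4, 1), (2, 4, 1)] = 5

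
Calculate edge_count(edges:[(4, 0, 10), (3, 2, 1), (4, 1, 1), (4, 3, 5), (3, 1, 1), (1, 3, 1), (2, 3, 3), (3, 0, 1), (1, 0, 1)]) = 9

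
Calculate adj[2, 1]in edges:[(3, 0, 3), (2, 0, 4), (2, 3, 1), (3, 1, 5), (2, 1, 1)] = 1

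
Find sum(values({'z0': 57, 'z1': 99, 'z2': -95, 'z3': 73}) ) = 57 + 99 + (-95) + 73
= 134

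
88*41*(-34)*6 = -736032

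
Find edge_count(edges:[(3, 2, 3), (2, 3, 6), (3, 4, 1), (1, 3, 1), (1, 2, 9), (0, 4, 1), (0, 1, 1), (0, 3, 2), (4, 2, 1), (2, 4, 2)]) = 10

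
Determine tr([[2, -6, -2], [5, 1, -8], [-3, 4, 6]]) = diagonal: 2 + 1 + 6
= 9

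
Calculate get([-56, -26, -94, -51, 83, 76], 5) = 76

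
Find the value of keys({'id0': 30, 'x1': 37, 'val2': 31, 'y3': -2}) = ['id0', 'x1', 'val2', 'y3']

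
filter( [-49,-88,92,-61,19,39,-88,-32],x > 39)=keep x where x > 39: -49✗, -88✗, 92✓, -61✗, 19✗, 39✗, -88✗, -32✗
= [92]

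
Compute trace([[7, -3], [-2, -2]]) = 5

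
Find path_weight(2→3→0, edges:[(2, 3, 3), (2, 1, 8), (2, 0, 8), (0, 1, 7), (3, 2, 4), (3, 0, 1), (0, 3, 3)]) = w(2→3)=3 + w(3→0)=1
= 4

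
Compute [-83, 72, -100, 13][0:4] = [-83, 72, -100, 13]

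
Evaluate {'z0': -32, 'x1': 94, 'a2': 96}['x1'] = 94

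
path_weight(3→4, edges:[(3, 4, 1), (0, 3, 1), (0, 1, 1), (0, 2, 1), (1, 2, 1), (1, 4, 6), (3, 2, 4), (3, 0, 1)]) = 1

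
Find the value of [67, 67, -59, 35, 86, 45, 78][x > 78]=keep x where x > 78: 67✗, 67✗, -59✗, 35✗, 86✓, 45✗, 78✗
= [86]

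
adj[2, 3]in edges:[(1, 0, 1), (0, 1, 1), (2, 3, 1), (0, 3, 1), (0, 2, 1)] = 1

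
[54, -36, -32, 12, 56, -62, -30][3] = 12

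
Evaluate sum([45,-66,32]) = 45 + (-66) + 32
= 11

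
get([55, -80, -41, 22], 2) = -41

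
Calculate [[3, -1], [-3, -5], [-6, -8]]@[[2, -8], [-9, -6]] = [[15, -18], [39, 54], [60, 96]]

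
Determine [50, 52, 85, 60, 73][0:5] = [50, 52, 85, 60, 73]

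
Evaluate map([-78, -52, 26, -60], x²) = [6084, 2704, 676, 3600]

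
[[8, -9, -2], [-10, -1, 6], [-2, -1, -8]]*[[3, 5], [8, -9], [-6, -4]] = [[-36, 129], [-74, -65], [34, 31]]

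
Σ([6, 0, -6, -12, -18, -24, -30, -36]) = 6 + 0 + (-6) + (-12) + (-18) + (-24) + (-30) + (-36)
= -120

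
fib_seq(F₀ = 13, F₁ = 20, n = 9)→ [13, 20, 33, 53, 86, 139, 225, 364, 589]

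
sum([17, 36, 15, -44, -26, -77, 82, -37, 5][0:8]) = -34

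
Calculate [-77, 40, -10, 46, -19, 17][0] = -77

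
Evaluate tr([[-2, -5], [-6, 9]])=7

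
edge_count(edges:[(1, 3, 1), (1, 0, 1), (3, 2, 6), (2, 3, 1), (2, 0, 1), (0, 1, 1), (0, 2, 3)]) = 7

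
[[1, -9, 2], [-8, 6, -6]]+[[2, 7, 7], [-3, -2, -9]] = [[3, -2, 9], [-11, 4, -15]]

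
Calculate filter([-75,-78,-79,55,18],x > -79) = keep x where x > -79: -75✓, -78✓, -79✗, 55✓, 18✓
= [-75, -78, 55, 18]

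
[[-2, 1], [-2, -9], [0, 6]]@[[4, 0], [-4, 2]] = C[0][0] = (-2)*(4) + (1)*(-4) = -12
C[0][1] = (-2)*(0) + (1)*(2) = 2
C[1][0] = (-2)*(4) + (-9)*(-4) = 28
C[1][1] = (-2)*(0) + (-9)*(2) = -18
C[2][0] = (0)*(4) + (6)*(-4) = -24
C[2][1] = (0)*(0) + (6)*(2) = 12
= [[-12, 2], [28, -18], [-24, 12]]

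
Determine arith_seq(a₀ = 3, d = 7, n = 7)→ a_0 = 3 + 0*7 = 3
a_1 = 3 + 1*7 = 10
a_2 = 3 + 2*7 = 17
...
= [3, 10, 17, 24, 31, 38, 45]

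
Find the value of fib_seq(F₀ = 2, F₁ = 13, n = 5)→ [2, 13, 15, 28, 43]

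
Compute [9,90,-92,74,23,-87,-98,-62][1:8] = [90, -92, 74, 23, -87, -98, -62]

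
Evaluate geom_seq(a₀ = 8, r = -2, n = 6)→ [8, -16, 32, -64, 128, -256]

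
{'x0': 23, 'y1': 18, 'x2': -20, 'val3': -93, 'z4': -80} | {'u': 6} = {'x0': 23, 'y1': 18, 'x2': -20, 'val3': -93, 'z4': -80, 'u': 6}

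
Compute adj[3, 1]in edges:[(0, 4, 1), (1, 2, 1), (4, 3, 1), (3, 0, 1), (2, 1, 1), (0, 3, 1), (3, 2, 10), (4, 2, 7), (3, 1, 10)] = 10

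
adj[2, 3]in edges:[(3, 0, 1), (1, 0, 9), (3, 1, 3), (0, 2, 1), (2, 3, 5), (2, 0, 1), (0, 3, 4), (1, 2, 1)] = 5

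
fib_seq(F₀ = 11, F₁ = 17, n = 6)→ [11, 17, 28, 45, 73, 118]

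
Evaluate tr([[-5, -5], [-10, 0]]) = -5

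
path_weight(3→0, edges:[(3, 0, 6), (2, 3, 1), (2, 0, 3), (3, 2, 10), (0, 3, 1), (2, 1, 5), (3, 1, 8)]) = w(3→0)=6
= 6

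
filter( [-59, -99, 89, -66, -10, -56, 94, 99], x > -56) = keep x where x > -56: -59✗, -99✗, 89✓, -66✗, -10✓, -56✗, 94✓, 99✓
= [89, -10, 94, 99]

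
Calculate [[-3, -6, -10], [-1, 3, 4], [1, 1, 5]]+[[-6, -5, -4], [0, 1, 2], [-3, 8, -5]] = [[-9, -11, -14], [-1, 4, 6], [-2, 9, 0]]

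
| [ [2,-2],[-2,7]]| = (2)*(7) - (-2)*(-2)
= 10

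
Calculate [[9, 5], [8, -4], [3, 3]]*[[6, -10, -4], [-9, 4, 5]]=[[9, -70, -11], [84, -96, -52], [-9, -18, 3]]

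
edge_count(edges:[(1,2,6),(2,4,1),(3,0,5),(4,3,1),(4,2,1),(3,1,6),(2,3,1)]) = 7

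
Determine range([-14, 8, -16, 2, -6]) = 24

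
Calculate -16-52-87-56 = -211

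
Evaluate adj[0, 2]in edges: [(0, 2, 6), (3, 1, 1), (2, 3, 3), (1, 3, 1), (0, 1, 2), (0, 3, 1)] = 6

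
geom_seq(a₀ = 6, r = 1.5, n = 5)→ a_0 = 6*1.5^0 = 6.0
a_1 = 6*1.5^1 = 9.0
a_2 = 6*1.5^2 = 13.5
...
= [6.0, 9.0, 13.5, 20.25, 30.375]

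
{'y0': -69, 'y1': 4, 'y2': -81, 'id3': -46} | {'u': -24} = {'y0': -69, 'y1': 4, 'y2': -81, 'id3': -46, 'u': -24}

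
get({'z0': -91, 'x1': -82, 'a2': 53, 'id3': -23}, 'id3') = -23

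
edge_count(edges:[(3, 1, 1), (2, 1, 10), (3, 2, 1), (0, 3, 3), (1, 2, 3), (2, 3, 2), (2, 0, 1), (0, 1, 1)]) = 8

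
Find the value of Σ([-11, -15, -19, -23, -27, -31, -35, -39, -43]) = (-11) + (-15) + (-19) + (-23) + (-27) + (-31) + (-35) + (-39) + (-43)
= -243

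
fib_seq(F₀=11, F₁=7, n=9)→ F_2 = F_1 + F_0 = 18
F_3 = F_2 + F_1 = 25
F_4 = F_3 + F_2 = 43
...
= [11, 7, 18, 25, 43, 68, 111, 179, 290]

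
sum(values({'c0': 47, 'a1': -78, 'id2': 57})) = 47 + (-78) + 57
= 26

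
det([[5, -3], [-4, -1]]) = -17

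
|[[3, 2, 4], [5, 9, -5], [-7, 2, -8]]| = (1)*(3)*det([[9, -5], [2, -8]]) + (-1)*(2)*det([[5, -5], [-7, -8]]) + (1)*(4)*det([[5, 9], [-7, 2]])
= -186 + 150 + 292
= 256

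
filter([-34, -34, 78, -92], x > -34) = [78]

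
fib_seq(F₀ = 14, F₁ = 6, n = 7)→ F_2 = F_1 + F_0 = 20
F_3 = F_2 + F_1 = 26
F_4 = F_3 + F_2 = 46
...
= [14, 6, 20, 26, 46, 72, 118]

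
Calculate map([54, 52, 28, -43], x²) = [2916, 2704, 784, 1849]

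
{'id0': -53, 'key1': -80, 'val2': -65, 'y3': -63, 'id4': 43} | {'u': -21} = {'id0': -53, 'key1': -80, 'val2': -65, 'y3': -63, 'id4': 43, 'u': -21}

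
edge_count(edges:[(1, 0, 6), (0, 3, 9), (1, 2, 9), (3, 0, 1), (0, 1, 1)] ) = 5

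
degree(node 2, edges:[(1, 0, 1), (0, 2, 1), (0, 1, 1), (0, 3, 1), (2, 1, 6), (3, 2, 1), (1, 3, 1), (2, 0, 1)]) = 4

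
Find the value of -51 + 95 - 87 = -43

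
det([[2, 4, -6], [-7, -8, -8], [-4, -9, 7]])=-118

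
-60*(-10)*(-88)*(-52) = 2745600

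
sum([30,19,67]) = 116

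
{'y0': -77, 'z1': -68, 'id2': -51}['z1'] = -68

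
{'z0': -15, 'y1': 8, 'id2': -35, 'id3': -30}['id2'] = -35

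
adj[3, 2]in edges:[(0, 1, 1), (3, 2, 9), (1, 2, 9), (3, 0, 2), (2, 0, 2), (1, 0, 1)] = 9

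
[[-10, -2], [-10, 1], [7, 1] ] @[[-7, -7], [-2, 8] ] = C[0][0] = (-10)*(-7) + (-2)*(-2) = 74
C[0][1] = (-10)*(-7) + (-2)*(8) = 54
C[1][0] = (-10)*(-7) + (1)*(-2) = 68
C[1][1] = (-10)*(-7) + (1)*(8) = 78
C[2][0] = (7)*(-7) + (1)*(-2) = -51
C[2][1] = (7)*(-7) + (1)*(8) = -41
= [[74, 54], [68, 78], [-51, -41]]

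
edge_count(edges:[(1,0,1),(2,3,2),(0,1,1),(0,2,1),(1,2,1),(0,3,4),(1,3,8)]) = 7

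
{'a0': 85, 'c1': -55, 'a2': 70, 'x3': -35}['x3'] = -35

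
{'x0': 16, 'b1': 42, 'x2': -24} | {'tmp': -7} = {'x0': 16, 'b1': 42, 'x2': -24, 'tmp': -7}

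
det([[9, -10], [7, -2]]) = (9)*(-2) - (-10)*(7)
= 52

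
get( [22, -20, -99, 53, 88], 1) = -20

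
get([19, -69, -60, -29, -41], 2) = -60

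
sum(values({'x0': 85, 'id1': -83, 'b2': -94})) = 85 + (-83) + (-94)
= -92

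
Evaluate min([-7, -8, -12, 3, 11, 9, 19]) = -12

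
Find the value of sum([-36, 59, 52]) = (-36) + 59 + 52
= 75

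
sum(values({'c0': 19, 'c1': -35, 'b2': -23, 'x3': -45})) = -84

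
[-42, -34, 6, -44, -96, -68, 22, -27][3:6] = [-44, -96, -68]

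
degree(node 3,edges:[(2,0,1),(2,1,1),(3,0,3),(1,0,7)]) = 1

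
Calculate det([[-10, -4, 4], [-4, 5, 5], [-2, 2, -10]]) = 808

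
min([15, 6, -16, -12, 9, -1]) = -16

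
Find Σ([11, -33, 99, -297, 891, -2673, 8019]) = 11 + -33 + 99 + -297 + 891 + -2673 + 8019
= 6017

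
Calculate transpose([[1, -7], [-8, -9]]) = [[1, -8], [-7, -9]]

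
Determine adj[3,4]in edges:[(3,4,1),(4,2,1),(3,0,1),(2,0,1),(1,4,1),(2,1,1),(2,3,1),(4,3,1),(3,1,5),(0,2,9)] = 1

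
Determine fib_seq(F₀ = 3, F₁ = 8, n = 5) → F_2 = F_1 + F_0 = 11
F_3 = F_2 + F_1 = 19
F_4 = F_3 + F_2 = 30
= [3, 8, 11, 19, 30]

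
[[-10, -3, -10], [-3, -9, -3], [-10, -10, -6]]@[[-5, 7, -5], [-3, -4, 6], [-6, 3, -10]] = C[0][0] = (-10)*(-5) + (-3)*(-3) + (-10)*(-6) = 119
C[0][1] = (-10)*(7) + (-3)*(-4) + (-10)*(3) = -88
C[0][2] = (-10)*(-5) + (-3)*(6) + (-10)*(-10) = 132
C[1][0] = (-3)*(-5) + (-9)*(-3) + (-3)*(-6) = 60
C[1][1] = (-3)*(7) + (-9)*(-4) + (-3)*(3) = 6
C[1][2] = (-3)*(-5) + (-9)*(6) + (-3)*(-10) = -9
... (3 more cells)
= [[119, -88, 132], [60, 6, -9], [116, -48, 50]]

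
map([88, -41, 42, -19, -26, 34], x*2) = 88*2=176, -41*2=-82, 42*2=84, -19*2=-38, -26*2=-52, 34*2=68
= [176, -82, 84, -38, -52, 68]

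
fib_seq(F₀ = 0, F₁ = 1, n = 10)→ F_2 = F_1 + F_0 = 1
F_3 = F_2 + F_1 = 2
F_4 = F_3 + F_2 = 3
...
= [0, 1, 1, 2, 3, 5, 8, 13, 21, 34]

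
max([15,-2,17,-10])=17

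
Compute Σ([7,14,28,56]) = 7 + 14 + 28 + 56
= 105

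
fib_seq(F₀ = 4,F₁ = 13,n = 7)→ [4, 13, 17, 30, 47, 77, 124]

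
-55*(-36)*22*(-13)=-566280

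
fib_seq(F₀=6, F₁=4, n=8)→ [6, 4, 10, 14, 24, 38, 62, 100]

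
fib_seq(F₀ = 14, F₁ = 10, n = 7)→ [14, 10, 24, 34, 58, 92, 150]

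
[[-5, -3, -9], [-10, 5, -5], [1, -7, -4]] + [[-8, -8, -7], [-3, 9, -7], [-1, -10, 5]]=[[-13, -11, -16], [-13, 14, -12], [0, -17, 1]]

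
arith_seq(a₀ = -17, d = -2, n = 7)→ [-17, -19, -21, -23, -25, -27, -29]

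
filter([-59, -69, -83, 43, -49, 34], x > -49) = keep x where x > -49: -59✗, -69✗, -83✗, 43✓, -49✗, 34✓
= [43, 34]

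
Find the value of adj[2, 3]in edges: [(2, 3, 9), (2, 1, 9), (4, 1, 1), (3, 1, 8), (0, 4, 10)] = 9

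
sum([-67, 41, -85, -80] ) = -191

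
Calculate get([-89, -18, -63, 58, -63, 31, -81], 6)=-81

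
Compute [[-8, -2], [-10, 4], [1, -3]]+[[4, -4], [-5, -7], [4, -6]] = [[-4, -6], [-15, -3], [5, -9]]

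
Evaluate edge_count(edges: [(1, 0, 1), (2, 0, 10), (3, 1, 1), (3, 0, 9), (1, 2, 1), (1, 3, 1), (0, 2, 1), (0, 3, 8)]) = 8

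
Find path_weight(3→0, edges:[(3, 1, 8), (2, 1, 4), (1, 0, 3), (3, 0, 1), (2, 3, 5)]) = w(3→0)=1
= 1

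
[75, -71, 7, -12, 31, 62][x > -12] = keep x where x > -12: 75✓, -71✗, 7✓, -12✗, 31✓, 62✓
= [75, 7, 31, 62]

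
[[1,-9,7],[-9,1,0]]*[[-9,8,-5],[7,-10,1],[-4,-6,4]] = [[-100, 56, 14], [88, -82, 46]]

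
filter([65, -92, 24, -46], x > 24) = keep x where x > 24: 65✓, -92✗, 24✗, -46✗
= [65]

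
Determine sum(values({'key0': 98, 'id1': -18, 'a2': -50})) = 30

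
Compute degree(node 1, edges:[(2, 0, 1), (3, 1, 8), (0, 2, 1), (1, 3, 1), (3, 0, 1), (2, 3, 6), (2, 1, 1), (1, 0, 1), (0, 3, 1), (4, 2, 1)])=4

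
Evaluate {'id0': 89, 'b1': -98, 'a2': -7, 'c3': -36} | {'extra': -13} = {'id0': 89, 'b1': -98, 'a2': -7, 'c3': -36, 'extra': -13}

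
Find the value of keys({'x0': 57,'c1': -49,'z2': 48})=['x0', 'c1', 'z2']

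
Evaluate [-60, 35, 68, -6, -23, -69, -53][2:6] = [68, -6, -23, -69]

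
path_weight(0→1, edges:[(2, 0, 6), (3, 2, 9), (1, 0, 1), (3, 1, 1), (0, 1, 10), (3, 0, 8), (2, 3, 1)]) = 10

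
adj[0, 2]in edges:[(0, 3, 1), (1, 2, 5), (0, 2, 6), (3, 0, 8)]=6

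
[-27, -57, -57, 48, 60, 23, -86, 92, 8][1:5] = [-57, -57, 48, 60]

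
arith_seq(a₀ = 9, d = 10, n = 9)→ [9, 19, 29, 39, 49, 59, 69, 79, 89]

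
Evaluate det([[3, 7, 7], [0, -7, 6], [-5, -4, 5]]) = (1)*(3)*det([[-7, 6], [-4, 5]]) + (-1)*(7)*det([[0, 6], [-5, 5]]) + (1)*(7)*det([[0, -7], [-5, -4]])
= -33 + -210 + -245
= -488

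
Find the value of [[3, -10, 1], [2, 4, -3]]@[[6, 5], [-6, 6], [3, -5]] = C[0][0] = (3)*(6) + (-10)*(-6) + (1)*(3) = 81
C[0][1] = (3)*(5) + (-10)*(6) + (1)*(-5) = -50
C[1][0] = (2)*(6) + (4)*(-6) + (-3)*(3) = -21
C[1][1] = (2)*(5) + (4)*(6) + (-3)*(-5) = 49
= [[81, -50], [-21, 49]]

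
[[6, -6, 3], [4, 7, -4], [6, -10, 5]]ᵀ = [[6, 4, 6], [-6, 7, -10], [3, -4, 5]]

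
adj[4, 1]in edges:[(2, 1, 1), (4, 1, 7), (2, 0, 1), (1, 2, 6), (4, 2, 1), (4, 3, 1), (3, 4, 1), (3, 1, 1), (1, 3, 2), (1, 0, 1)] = 7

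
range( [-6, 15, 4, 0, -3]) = 21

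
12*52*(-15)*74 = -692640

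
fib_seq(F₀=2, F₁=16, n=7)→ [2, 16, 18, 34, 52, 86, 138]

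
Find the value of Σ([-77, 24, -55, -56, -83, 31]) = -216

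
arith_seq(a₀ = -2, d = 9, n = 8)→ a_0 = -2 + 0*9 = -2
a_1 = -2 + 1*9 = 7
a_2 = -2 + 2*9 = 16
...
= [-2, 7, 16, 25, 34, 43, 52, 61]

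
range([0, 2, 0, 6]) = 6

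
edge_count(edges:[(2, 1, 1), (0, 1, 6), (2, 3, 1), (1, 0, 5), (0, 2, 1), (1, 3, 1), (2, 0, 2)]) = 7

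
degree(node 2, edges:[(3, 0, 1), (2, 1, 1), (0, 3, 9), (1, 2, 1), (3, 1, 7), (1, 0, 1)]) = incident: (2,1), (1,2)
= 2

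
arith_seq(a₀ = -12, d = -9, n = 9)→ [-12, -21, -30, -39, -48, -57, -66, -75, -84]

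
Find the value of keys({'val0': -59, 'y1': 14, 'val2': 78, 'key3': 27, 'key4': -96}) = ['val0', 'y1', 'val2', 'key3', 'key4']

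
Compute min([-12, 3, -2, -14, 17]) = -14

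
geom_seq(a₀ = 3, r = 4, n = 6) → a_0 = 3*4^0 = 3
a_1 = 3*4^1 = 12
a_2 = 3*4^2 = 48
...
= [3, 12, 48, 192, 768, 3072]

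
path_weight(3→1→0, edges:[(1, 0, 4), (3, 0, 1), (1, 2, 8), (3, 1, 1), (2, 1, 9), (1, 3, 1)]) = w(3→1)=1 + w(1→0)=4
= 5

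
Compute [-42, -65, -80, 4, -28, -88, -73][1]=-65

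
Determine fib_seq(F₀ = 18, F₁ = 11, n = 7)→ [18, 11, 29, 40, 69, 109, 178]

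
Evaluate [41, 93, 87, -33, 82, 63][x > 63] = [93, 87, 82]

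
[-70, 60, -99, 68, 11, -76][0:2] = [-70, 60]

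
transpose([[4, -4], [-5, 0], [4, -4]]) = [[4, -5, 4], [-4, 0, -4]]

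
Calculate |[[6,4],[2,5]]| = 22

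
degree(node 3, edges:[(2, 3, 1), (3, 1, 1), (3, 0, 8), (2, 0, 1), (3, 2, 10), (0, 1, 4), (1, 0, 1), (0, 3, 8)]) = incident: (2,3), (3,1), (3,0), (3,2), (0,3)
= 5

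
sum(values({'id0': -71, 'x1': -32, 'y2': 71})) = -32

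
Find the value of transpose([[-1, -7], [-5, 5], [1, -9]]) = [[-1, -5, 1], [-7, 5, -9]]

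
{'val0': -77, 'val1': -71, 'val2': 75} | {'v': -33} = {'val0': -77, 'val1': -71, 'val2': 75, 'v': -33}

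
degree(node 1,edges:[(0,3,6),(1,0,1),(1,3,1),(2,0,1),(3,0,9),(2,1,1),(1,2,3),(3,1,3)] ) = 5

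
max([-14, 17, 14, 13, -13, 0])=17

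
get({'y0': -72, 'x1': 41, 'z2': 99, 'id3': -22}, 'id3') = -22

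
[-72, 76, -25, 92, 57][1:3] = [76, -25]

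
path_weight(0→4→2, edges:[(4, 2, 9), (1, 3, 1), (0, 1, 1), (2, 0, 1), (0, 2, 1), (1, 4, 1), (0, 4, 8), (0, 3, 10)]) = w(0→4)=8 + w(4→2)=9
= 17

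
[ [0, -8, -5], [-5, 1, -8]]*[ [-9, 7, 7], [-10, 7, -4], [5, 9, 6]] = C[0][0] = (0)*(-9) + (-8)*(-10) + (-5)*(5) = 55
C[0][1] = (0)*(7) + (-8)*(7) + (-5)*(9) = -101
C[0][2] = (0)*(7) + (-8)*(-4) + (-5)*(6) = 2
C[1][0] = (-5)*(-9) + (1)*(-10) + (-8)*(5) = -5
C[1][1] = (-5)*(7) + (1)*(7) + (-8)*(9) = -100
C[1][2] = (-5)*(7) + (1)*(-4) + (-8)*(6) = -87
= [[55, -101, 2], [-5, -100, -87]]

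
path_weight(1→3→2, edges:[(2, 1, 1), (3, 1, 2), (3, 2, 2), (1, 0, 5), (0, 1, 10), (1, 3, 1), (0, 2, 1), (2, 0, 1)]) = w(1→3)=1 + w(3→2)=2
= 3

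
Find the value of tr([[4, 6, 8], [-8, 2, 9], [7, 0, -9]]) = -3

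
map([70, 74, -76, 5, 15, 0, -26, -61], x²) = [4900, 5476, 5776, 25, 225, 0, 676, 3721]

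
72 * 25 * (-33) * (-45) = 2673000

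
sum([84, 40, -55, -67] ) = 84 + 40 + (-55) + (-67)
= 2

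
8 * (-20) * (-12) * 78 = 149760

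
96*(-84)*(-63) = 508032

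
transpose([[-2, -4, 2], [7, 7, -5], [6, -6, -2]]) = [[-2, 7, 6], [-4, 7, -6], [2, -5, -2]]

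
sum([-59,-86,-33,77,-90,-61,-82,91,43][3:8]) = -65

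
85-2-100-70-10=-97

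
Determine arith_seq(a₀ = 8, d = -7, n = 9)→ a_0 = 8 + 0*-7 = 8
a_1 = 8 + 1*-7 = 1
a_2 = 8 + 2*-7 = -6
...
= [8, 1, -6, -13, -20, -27, -34, -41, -48]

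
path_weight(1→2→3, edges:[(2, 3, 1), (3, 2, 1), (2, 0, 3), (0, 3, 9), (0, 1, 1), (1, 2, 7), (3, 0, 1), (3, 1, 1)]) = 8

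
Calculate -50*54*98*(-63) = 16669800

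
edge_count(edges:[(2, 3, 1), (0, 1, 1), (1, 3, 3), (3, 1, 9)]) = 4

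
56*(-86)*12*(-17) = 982464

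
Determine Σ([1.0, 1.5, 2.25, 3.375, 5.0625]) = 13.1875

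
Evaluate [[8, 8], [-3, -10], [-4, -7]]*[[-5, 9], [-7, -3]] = [[-96, 48], [85, 3], [69, -15]]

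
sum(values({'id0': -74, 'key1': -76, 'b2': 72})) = (-74) + (-76) + 72
= -78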